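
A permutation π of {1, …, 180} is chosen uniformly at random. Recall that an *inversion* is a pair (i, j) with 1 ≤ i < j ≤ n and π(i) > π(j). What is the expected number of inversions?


Write X = Σ X_I over the C(180, 2) = 16110 pairs i < j, with X_I the indicator of one inversion.
There are 16110 indicators.
For each fixed pair i < j, the values π(i) and π(j) are two distinct elements of {1, …, 180} in uniformly random order; by symmetry P[π(i) > π(j)] = 1/2.
By linearity: E[X] = 16110 · (1/2) = C(180, 2) · (1/2) = 16110/2 = 8055 ≈ 8055.0000.

E[X] = 8055 = 8055.0000.


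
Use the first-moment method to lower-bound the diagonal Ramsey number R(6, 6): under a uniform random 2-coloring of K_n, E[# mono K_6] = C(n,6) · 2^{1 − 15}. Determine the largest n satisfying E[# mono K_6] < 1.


We need C(n, 6) · 2^{1 − 15} < 1, i.e. C(n, 6) < 2^{15 − 1} = 16384.
Check values of n near the boundary:
  n = 12: C(12, 6) = 924; 924 < 16384? YES
  n = 13: C(13, 6) = 1716; 1716 < 16384? YES
  n = 14: C(14, 6) = 3003; 3003 < 16384? YES
  n = 15: C(15, 6) = 5005; 5005 < 16384? YES
  n = 16: C(16, 6) = 8008; 8008 < 16384? YES
  n = 17: C(17, 6) = 12376; 12376 < 16384? YES
  n = 18: C(18, 6) = 18564; 18564 < 16384? NO
  n = 19: C(19, 6) = 27132; 27132 < 16384? NO
  n = 20: C(20, 6) = 38760; 38760 < 16384? NO
The largest n with C(n, 6) < 16384 is n = 17 (where E[X] = 1547/2048 ≈ 0.755371). Hence R(6, 6) > 17, i.e. R(6, 6) ≥ 18.

Largest n = 17; hence R(6, 6) > 17.


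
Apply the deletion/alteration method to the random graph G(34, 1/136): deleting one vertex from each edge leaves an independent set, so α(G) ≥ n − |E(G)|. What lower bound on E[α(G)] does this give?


E[|E(G)|] = C(34, 2)·p = 561 · (1/136) = 33/8.
E[α(G)] ≥ n − E[|E(G)|] = 34 − 33/8 = 239/8.
Numerically: ≈ 29.8750.
(This is only a lower bound; the true E[α(G)] may be larger.)

E[α(G)] ≥ 239/8 ≈ 29.8750.


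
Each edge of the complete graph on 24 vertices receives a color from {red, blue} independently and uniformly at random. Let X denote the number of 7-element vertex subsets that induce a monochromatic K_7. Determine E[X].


Let X = Σ_S X_S over the C(24, 7) = 346104 subsets S of size 7, where X_S = 1 if the K_7 on S is monochromatic.
For a fixed S, the K_7 on S has C(7, 2) = 21 edges. P[all 21 edges red] = (1/2)^21, and likewise for blue, so P[monochromatic] = 2·(1/2)^21 = 2^{1 − 21} = 1/1048576.
Summing: E[X] = C(24, 7) · 2^{1 − 21} = 346104 · 1/1048576 = 43263/131072.
Numerically: E[X] ≈ 0.330.

E[X] = C(24,7)·2^(1−C(7,2)) = 43263/131072 ≈ 0.330.


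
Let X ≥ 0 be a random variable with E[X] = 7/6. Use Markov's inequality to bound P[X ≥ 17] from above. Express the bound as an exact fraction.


μ = E[X] = 7/6, a = 17.
Markov: P[X ≥ 17] ≤ μ/a = (7/6)/17 = 7/102.
Numerically: ≈ 0.069.
(Since a = 17 > μ = 1.167, the bound 7/102 is < 1 and informative.)

P[X ≥ 17] ≤ 7/102 ≈ 0.069.


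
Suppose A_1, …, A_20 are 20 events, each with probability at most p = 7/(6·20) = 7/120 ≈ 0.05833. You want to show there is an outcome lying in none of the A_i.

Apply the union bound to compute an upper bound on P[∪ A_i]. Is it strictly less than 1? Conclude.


Union bound: P[∪_{i=1}^{20} A_i] ≤ Σ_i P[A_i] ≤ 20·p = 20·(7/120) = 7/6.
Numerically: 7/6 ≈ 1.16667.
Is 7/6 < 1? NO.
Since the bound 7/6 is ≥ 1, the union bound is uninformative here; it does NOT by itself certify existence.

20·p = 7/6 ≈ 1.16667; existence NOT certified by the union bound.


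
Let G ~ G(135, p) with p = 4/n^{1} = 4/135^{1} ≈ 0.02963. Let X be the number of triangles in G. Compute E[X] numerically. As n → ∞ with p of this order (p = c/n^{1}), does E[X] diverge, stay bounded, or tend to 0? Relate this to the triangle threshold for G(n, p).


Number of potential triangles: C(135, 3) = 400995.
Each occurs with probability p³ ≈ (0.02963)³ ≈ 2.6012295e-05.
By linearity: E[X] = C(135, 3)·p³ ≈ 400995 · 2.6012295e-05 ≈ 10.43080.
Here α = 1, so p = 4/n is exactly at the triangle threshold p ~ 1/n. Asymptotically E[X] → c³/6 = 4³/6 = 32/3 ≈ 10.66667, a bounded constant. In this regime the triangle count is asymptotically Poisson(c³/6).

E[X] ≈ 10.43080; in regime p = Θ(1/n^{1}) E[X] stays bounded (at the triangle threshold p ~ 1/n).


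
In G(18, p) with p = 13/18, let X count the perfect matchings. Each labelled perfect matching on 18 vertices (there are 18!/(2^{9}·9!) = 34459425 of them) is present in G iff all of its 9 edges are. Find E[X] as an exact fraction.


K_18 has 18!/(2^{9}·9!) = 34459425 labelled perfect matchings.
For each such perfect matching H, let X_H = 1 if all 9 edges of H are present in G. Then P[X_H = 1] = p^{9} = (13/18)^{9} = 10604499373/198359290368.
Summing the indicators: E[X] = Σ_H E[X_H] = 34459425 · p^{9} = 34459425 · 10604499373/198359290368 = 4511419145758525/2448880128.
Numerically: E[X] ≈ 1.84224e+06.

E[X] = 34459425 · (13/18)^{9} = 4511419145758525/2448880128 ≈ 1.84224e+06.


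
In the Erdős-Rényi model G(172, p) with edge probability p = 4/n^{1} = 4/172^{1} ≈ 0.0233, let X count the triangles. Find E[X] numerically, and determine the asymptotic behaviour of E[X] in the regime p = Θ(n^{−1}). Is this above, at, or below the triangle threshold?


Number of potential triangles: C(172, 3) = 833340.
Each occurs with probability p³ ≈ (0.0233)³ ≈ 1.25775e-05.
By linearity: E[X] = C(172, 3)·p³ ≈ 833340 · 1.25775e-05 ≈ 10.481.
Here α = 1, so p = 4/n is exactly at the triangle threshold p ~ 1/n. Asymptotically E[X] → c³/6 = 4³/6 = 32/3 ≈ 10.667, a bounded constant. In this regime the triangle count is asymptotically Poisson(c³/6).

E[X] ≈ 10.481; in regime p = Θ(1/n^{1}) E[X] stays bounded (at the triangle threshold p ~ 1/n).


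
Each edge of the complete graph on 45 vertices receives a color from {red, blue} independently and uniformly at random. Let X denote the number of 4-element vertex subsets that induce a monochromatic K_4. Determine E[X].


Let X = Σ_S X_S over the C(45, 4) = 148995 subsets S of size 4, where X_S = 1 if the K_4 on S is monochromatic.
For a fixed S, the K_4 on S has C(4, 2) = 6 edges. P[all 6 edges red] = (1/2)^6, and likewise for blue, so P[monochromatic] = 2·(1/2)^6 = 2^{1 − 6} = 1/32.
By linearity: E[X] = C(45, 4) · 2^{1 − 6} = 148995 · 1/32 = 148995/32.
Numerically: E[X] ≈ 4656.0938.

E[X] = C(45,4)·2^(1−C(4,2)) = 148995/32 ≈ 4656.0938.


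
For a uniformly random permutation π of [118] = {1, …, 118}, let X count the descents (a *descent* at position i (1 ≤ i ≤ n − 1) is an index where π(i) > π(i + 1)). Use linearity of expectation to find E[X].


Write X = Σ X_I over i = 1, …, 117, with X_I the indicator of one descent.
There are 117 indicators.
For each fixed i, the pair (π(i), π(i+1)) is a uniformly random ordered pair of distinct values from {1, …, 118}; by symmetry P[π(i) > π(i+1)] = 1/2.
By linearity: E[X] = 117 · (1/2) = (118 − 1) · (1/2) = 117/2 ≈ 58.5000.

E[X] = 117/2 = 58.5000.


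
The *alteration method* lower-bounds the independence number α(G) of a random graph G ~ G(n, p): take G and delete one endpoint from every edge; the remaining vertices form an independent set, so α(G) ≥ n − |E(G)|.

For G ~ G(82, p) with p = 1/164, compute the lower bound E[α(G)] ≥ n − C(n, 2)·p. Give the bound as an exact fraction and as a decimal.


E[|E(G)|] = C(82, 2)·p = 3321 · (1/164) = 81/4.
E[α(G)] ≥ n − E[|E(G)|] = 82 − 81/4 = 247/4.
Numerically: ≈ 61.750.
(This is only a lower bound; the true E[α(G)] may be larger.)

E[α(G)] ≥ 247/4 ≈ 61.750.


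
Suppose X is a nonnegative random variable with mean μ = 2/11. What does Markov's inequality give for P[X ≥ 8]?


μ = E[X] = 2/11, a = 8.
Markov: P[X ≥ 8] ≤ μ/a = (2/11)/8 = 1/44.
Numerically: ≈ 0.022727.
(Since a = 8 > μ = 0.181818, the bound 1/44 is < 1 and informative.)

P[X ≥ 8] ≤ 1/44 ≈ 0.022727.


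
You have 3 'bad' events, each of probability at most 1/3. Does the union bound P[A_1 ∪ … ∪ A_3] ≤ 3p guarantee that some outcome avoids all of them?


Union bound: P[∪_{i=1}^{3} A_i] ≤ Σ_i P[A_i] ≤ 3·p = 3·(1/3) = 1.
Numerically: 1 ≈ 1.0000000.
Is 1 < 1? NO.
Since the bound 1 is ≥ 1, the union bound is uninformative here; it does NOT by itself certify existence.

3·p = 1 ≈ 1.0000000; existence NOT certified by the union bound.


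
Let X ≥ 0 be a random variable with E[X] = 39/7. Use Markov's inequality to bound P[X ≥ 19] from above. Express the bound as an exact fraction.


μ = E[X] = 39/7, a = 19.
Markov: P[X ≥ 19] ≤ μ/a = (39/7)/19 = 39/133.
Numerically: ≈ 0.29323.
(Since a = 19 > μ = 5.57143, the bound 39/133 is < 1 and informative.)

P[X ≥ 19] ≤ 39/133 ≈ 0.29323.


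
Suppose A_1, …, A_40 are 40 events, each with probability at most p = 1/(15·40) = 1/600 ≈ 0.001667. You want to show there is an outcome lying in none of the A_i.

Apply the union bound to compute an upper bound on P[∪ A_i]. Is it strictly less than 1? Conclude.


Union bound: P[∪_{i=1}^{40} A_i] ≤ Σ_i P[A_i] ≤ 40·p = 40·(1/600) = 1/15.
Numerically: 1/15 ≈ 0.066667.
Is 1/15 < 1? YES.
Since P[∪ A_i] ≤ 1/15 < 1, the complement has P[∩ A_i^c] ≥ 1 − 1/15 = 14/15 > 0, so some outcome avoids every A_i.

40·p = 1/15 ≈ 0.066667; existence CERTIFIED by the union bound.


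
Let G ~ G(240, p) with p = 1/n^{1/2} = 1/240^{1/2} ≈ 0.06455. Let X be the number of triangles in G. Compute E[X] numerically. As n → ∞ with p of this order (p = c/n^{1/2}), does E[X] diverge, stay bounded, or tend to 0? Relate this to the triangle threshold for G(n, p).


Number of potential triangles: C(240, 3) = 2275280.
Each occurs with probability p³ ≈ (0.06455)³ ≈ 2.6895718e-04.
By linearity: E[X] = C(240, 3)·p³ ≈ 2275280 · 2.6895718e-04 ≈ 611.95289.
Since α = 1/2 < 1, p = c/n^{1/2} ≫ 1/n is above the triangle threshold p ~ 1/n. Asymptotically E[X] ~ (c³/6)·n^{3(1−α)} = (1³/6)·n^{1.5} → ∞; triangles are abundant w.h.p.

E[X] ≈ 611.95289; in regime p = Θ(1/n^{1/2}) E[X] diverges (above the triangle threshold p ~ 1/n).


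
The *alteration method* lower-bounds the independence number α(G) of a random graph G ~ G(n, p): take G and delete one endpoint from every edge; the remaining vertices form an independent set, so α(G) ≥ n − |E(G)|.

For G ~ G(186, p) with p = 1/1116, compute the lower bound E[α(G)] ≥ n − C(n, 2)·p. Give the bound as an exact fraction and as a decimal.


E[|E(G)|] = C(186, 2)·p = 17205 · (1/1116) = 185/12.
E[α(G)] ≥ n − E[|E(G)|] = 186 − 185/12 = 2047/12.
Numerically: ≈ 170.583.
(This is only a lower bound; the true E[α(G)] may be larger.)

E[α(G)] ≥ 2047/12 ≈ 170.583.


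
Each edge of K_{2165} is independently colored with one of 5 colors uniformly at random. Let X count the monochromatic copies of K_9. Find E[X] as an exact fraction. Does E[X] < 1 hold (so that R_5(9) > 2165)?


E[X] = C(2165, 9) · 5^{1 − 36} = 2832220612024886803272630 · 5^{−35} = 2832220612024886803272630/2910383045673370361328125.
As a reduced fraction: E[X] = 566444122404977360654526/582076609134674072265625 ≈ 0.9731.
Is E[X] < 1? YES.
Since E[X] < 1, there exists a 5-coloring of K_{2165} with no monochromatic K_9; hence R_5(9) > 2165.

E[X] = 566444122404977360654526/582076609134674072265625 ≈ 0.9731; E[X] < 1, so R_5(9) > 2165.


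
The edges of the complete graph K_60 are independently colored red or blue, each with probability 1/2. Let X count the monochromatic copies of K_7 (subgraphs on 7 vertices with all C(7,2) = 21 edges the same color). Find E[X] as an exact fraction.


Let X = Σ_S X_S over the C(60, 7) = 386206920 subsets S of size 7, where X_S = 1 if the K_7 on S is monochromatic.
For a fixed S, the K_7 on S has C(7, 2) = 21 edges. P[all 21 edges red] = (1/2)^21, and likewise for blue, so P[monochromatic] = 2·(1/2)^21 = 2^{1 − 21} = 1/1048576.
By linearity: E[X] = C(60, 7) · 2^{1 − 21} = 386206920 · 1/1048576 = 48275865/131072.
Numerically: E[X] ≈ 368.316.

E[X] = C(60,7)·2^(1−C(7,2)) = 48275865/131072 ≈ 368.316.


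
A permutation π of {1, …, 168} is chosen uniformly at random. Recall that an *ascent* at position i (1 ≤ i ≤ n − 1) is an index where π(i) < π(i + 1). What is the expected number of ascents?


Write X = Σ X_I over i = 1, …, 167, with X_I the indicator of one ascent.
There are 167 indicators.
For each fixed i, the pair (π(i), π(i+1)) is a uniformly random ordered pair of distinct values from {1, …, 168}; by symmetry P[π(i) < π(i+1)] = 1/2.
By linearity: E[X] = 167 · (1/2) = (168 − 1) · (1/2) = 167/2 ≈ 83.5000.

E[X] = 167/2 = 83.5000.


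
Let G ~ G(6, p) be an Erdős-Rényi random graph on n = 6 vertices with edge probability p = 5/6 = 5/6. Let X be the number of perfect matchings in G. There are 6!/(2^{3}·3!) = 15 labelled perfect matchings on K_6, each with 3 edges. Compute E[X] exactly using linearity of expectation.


K_6 has 6!/(2^{3}·3!) = 15 labelled perfect matchings.
For each such perfect matching H, let X_H = 1 if all 3 edges of H are present in G. Then P[X_H = 1] = p^{3} = (5/6)^{3} = 125/216.
By linearity of expectation: E[X] = Σ_H E[X_H] = 15 · p^{3} = 15 · 125/216 = 625/72.
Numerically: E[X] ≈ 8.68056.

E[X] = 15 · (5/6)^{3} = 625/72 ≈ 8.68056.


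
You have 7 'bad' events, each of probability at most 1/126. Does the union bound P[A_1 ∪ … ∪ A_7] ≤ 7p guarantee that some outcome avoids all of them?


Union bound: P[∪_{i=1}^{7} A_i] ≤ Σ_i P[A_i] ≤ 7·p = 7·(1/126) = 1/18.
Numerically: 1/18 ≈ 0.0555556.
Is 1/18 < 1? YES.
Since P[∪ A_i] ≤ 1/18 < 1, the complement has P[∩ A_i^c] ≥ 1 − 1/18 = 17/18 > 0, so some outcome avoids every A_i.

7·p = 1/18 ≈ 0.0555556; existence CERTIFIED by the union bound.


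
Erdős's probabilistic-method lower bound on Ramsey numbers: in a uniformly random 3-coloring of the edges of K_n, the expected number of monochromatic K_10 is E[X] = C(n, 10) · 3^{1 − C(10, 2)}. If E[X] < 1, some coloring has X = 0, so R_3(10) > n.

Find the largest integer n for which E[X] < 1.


We need C(n, 10) · 3^{1 − 45} < 1, i.e. C(n, 10) < 3^{45 − 1} = 984770902183611232881.
Check values of n near the boundary:
  n = 572: C(572, 10) = 954640815642161682606; 954640815642161682606 < 984770902183611232881? YES
  n = 573: C(573, 10) = 971597135635805762226; 971597135635805762226 < 984770902183611232881? YES
  n = 574: C(574, 10) = 988824035203816502691; 988824035203816502691 < 984770902183611232881? NO
  n = 575: C(575, 10) = 1006325345561406175305; 1006325345561406175305 < 984770902183611232881? NO
The largest n with C(n, 10) < 984770902183611232881 is n = 573 (where E[X] = 35985079097622435638/36472996377170786403 ≈ 0.9866225). Hence R_3(10) > 573, i.e. R_3(10) ≥ 574.

Largest n = 573; hence R_3(10) > 573.


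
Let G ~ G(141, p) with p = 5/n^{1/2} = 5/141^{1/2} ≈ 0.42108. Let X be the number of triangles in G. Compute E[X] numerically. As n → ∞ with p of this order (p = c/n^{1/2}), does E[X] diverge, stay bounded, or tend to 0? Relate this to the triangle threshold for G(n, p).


Number of potential triangles: C(141, 3) = 457310.
Each occurs with probability p³ ≈ (0.42108)³ ≈ 7.4658858e-02.
By linearity: E[X] = C(141, 3)·p³ ≈ 457310 · 7.4658858e-02 ≈ 34142.24247.
Since α = 1/2 < 1, p = c/n^{1/2} ≫ 1/n is above the triangle threshold p ~ 1/n. Asymptotically E[X] ~ (c³/6)·n^{3(1−α)} = (5³/6)·n^{1.5} → ∞; triangles are abundant w.h.p.

E[X] ≈ 34142.24247; in regime p = Θ(1/n^{1/2}) E[X] diverges (above the triangle threshold p ~ 1/n).


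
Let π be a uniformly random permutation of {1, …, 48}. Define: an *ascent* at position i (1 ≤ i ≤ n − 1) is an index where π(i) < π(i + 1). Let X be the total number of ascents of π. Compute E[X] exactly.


Write X = Σ X_I over i = 1, …, 47, with X_I the indicator of one ascent.
There are 47 indicators.
For each fixed i, the pair (π(i), π(i+1)) is a uniformly random ordered pair of distinct values from {1, …, 48}; by symmetry P[π(i) < π(i+1)] = 1/2.
By linearity: E[X] = 47 · (1/2) = (48 − 1) · (1/2) = 47/2 ≈ 23.500000.

E[X] = 47/2 = 23.500000.


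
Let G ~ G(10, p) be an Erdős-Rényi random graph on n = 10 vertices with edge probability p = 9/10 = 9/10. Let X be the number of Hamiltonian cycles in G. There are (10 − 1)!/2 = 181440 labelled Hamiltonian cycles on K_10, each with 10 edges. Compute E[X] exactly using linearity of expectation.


K_10 has (10 − 1)!/2 = 181440 labelled Hamiltonian cycles.
For each such Hamiltonian cycle H, let X_H = 1 if all 10 edges of H are present in G. Then P[X_H = 1] = p^{10} = (9/10)^{10} = 3486784401/10000000000.
By linearity of expectation: E[X] = Σ_H E[X_H] = 181440 · p^{10} = 181440 · 3486784401/10000000000 = 1977006755367/31250000.
Numerically: E[X] ≈ 6.33e+04.

E[X] = 181440 · (9/10)^{10} = 1977006755367/31250000 ≈ 6.33e+04.


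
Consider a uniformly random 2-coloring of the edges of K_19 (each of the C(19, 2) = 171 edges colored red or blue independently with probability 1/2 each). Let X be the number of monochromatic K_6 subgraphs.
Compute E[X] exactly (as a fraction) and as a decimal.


Let X = Σ_S X_S over the C(19, 6) = 27132 subsets S of size 6, where X_S = 1 if the K_6 on S is monochromatic.
For a fixed S, the K_6 on S has C(6, 2) = 15 edges. P[all 15 edges red] = (1/2)^15, and likewise for blue, so P[monochromatic] = 2·(1/2)^15 = 2^{1 − 15} = 1/16384.
By linearity: E[X] = C(19, 6) · 2^{1 − 15} = 27132 · 1/16384 = 6783/4096.
Numerically: E[X] ≈ 1.656006.

E[X] = C(19,6)·2^(1−C(6,2)) = 6783/4096 ≈ 1.656006.


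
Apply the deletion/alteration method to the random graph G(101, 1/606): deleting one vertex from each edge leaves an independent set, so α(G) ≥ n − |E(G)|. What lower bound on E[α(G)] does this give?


E[|E(G)|] = C(101, 2)·p = 5050 · (1/606) = 25/3.
E[α(G)] ≥ n − E[|E(G)|] = 101 − 25/3 = 278/3.
Numerically: ≈ 92.6667.
(This is only a lower bound; the true E[α(G)] may be larger.)

E[α(G)] ≥ 278/3 ≈ 92.6667.


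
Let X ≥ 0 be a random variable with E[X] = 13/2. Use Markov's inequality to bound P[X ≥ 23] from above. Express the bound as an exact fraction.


μ = E[X] = 13/2, a = 23.
Markov: P[X ≥ 23] ≤ μ/a = (13/2)/23 = 13/46.
Numerically: ≈ 0.282609.
(Since a = 23 > μ = 6.500000, the bound 13/46 is < 1 and informative.)

P[X ≥ 23] ≤ 13/46 ≈ 0.282609.


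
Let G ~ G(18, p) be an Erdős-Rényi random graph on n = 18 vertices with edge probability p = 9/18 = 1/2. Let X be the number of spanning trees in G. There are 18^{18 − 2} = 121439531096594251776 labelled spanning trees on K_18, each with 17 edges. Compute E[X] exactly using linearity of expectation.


K_18 has 18^{18 − 2} = 121439531096594251776 labelled spanning trees.
For each such spanning tree H, let X_H = 1 if all 17 edges of H are present in G. Then P[X_H = 1] = p^{17} = (1/2)^{17} = 1/131072.
By linearity of expectation: E[X] = Σ_H E[X_H] = 121439531096594251776 · p^{17} = 121439531096594251776 · 1/131072 = 1853020188851841/2.
Numerically: E[X] ≈ 9.27e+14.

E[X] = 121439531096594251776 · (1/2)^{17} = 1853020188851841/2 ≈ 9.27e+14.


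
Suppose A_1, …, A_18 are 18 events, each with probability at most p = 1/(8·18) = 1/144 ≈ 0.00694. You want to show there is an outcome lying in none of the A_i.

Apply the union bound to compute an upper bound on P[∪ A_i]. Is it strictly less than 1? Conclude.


Union bound: P[∪_{i=1}^{18} A_i] ≤ Σ_i P[A_i] ≤ 18·p = 18·(1/144) = 1/8.
Numerically: 1/8 ≈ 0.12500.
Is 1/8 < 1? YES.
Since P[∪ A_i] ≤ 1/8 < 1, the complement has P[∩ A_i^c] ≥ 1 − 1/8 = 7/8 > 0, so some outcome avoids every A_i.

18·p = 1/8 ≈ 0.12500; existence CERTIFIED by the union bound.


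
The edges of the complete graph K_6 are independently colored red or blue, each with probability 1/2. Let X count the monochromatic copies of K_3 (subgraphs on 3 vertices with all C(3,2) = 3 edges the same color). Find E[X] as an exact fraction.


Let X = Σ_S X_S over the C(6, 3) = 20 subsets S of size 3, where X_S = 1 if the K_3 on S is monochromatic.
For a fixed S, the K_3 on S has C(3, 2) = 3 edges. P[all 3 edges red] = (1/2)^3, and likewise for blue, so P[monochromatic] = 2·(1/2)^3 = 2^{1 − 3} = 1/4.
Summing: E[X] = C(6, 3) · 2^{1 − 3} = 20 · 1/4 = 5.
Numerically: E[X] ≈ 5.000.

E[X] = C(6,3)·2^(1−C(3,2)) = 5 ≈ 5.000.


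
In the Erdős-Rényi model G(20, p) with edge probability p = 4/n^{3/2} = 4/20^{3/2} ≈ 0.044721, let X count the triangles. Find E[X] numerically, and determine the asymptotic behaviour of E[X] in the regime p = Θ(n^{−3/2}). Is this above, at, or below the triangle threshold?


Number of potential triangles: C(20, 3) = 1140.
Each occurs with probability p³ ≈ (0.044721)³ ≈ 8.9442719e-05.
By linearity: E[X] = C(20, 3)·p³ ≈ 1140 · 8.9442719e-05 ≈ 0.10196.
Since α = 3/2 > 1, p = c/n^{3/2} = o(1/n) is below the triangle threshold p ~ 1/n. Asymptotically E[X] ~ (c³/6)·n^{3(1−α)} = (4³/6)·n^{-1.5} → 0, so by Markov's inequality G has no triangles w.h.p.

E[X] ≈ 0.10196; in regime p = Θ(1/n^{3/2}) E[X] tends to 0 (below the triangle threshold p ~ 1/n).


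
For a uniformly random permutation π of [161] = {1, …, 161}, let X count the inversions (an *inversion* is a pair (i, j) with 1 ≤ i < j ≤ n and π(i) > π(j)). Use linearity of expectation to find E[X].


Write X = Σ X_I over the C(161, 2) = 12880 pairs i < j, with X_I the indicator of one inversion.
There are 12880 indicators.
For each fixed pair i < j, the values π(i) and π(j) are two distinct elements of {1, …, 161} in uniformly random order; by symmetry P[π(i) > π(j)] = 1/2.
By linearity: E[X] = 12880 · (1/2) = C(161, 2) · (1/2) = 12880/2 = 6440 ≈ 6440.0000.

E[X] = 6440 = 6440.0000.


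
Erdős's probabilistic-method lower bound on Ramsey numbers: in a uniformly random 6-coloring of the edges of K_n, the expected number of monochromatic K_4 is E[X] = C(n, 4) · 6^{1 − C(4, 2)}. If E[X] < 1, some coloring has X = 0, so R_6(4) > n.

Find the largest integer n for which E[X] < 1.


We need C(n, 4) · 6^{1 − 6} < 1, i.e. C(n, 4) < 6^{6 − 1} = 7776.
Check values of n near the boundary:
  n = 18: C(18, 4) = 3060; 3060 < 7776? YES
  n = 19: C(19, 4) = 3876; 3876 < 7776? YES
  n = 20: C(20, 4) = 4845; 4845 < 7776? YES
  n = 21: C(21, 4) = 5985; 5985 < 7776? YES
  n = 22: C(22, 4) = 7315; 7315 < 7776? YES
  n = 23: C(23, 4) = 8855; 8855 < 7776? NO
  n = 24: C(24, 4) = 10626; 10626 < 7776? NO
  n = 25: C(25, 4) = 12650; 12650 < 7776? NO
The largest n with C(n, 4) < 7776 is n = 22 (where E[X] = 7315/7776 ≈ 0.9407). Hence R_6(4) > 22, i.e. R_6(4) ≥ 23.

Largest n = 22; hence R_6(4) > 22.


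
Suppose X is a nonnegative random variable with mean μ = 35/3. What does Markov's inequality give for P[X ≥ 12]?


μ = E[X] = 35/3, a = 12.
Markov: P[X ≥ 12] ≤ μ/a = (35/3)/12 = 35/36.
Numerically: ≈ 0.9722.
(Since a = 12 > μ = 11.6667, the bound 35/36 is < 1 and informative.)

P[X ≥ 12] ≤ 35/36 ≈ 0.9722.


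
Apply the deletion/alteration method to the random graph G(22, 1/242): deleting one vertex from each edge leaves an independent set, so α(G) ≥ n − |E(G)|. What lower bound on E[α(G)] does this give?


E[|E(G)|] = C(22, 2)·p = 231 · (1/242) = 21/22.
E[α(G)] ≥ n − E[|E(G)|] = 22 − 21/22 = 463/22.
Numerically: ≈ 21.04545.
(This is only a lower bound; the true E[α(G)] may be larger.)

E[α(G)] ≥ 463/22 ≈ 21.04545.


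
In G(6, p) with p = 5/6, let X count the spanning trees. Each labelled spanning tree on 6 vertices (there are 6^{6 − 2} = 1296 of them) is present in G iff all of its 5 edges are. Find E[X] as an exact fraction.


K_6 has 6^{6 − 2} = 1296 labelled spanning trees.
For each such spanning tree H, let X_H = 1 if all 5 edges of H are present in G. Then P[X_H = 1] = p^{5} = (5/6)^{5} = 3125/7776.
Summing the indicators: E[X] = Σ_H E[X_H] = 1296 · p^{5} = 1296 · 3125/7776 = 3125/6.
Numerically: E[X] ≈ 520.8.

E[X] = 1296 · (5/6)^{5} = 3125/6 ≈ 520.8.


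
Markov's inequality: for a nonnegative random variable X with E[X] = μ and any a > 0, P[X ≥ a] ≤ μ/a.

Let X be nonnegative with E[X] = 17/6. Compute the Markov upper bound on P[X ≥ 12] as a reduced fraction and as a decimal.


μ = E[X] = 17/6, a = 12.
Markov: P[X ≥ 12] ≤ μ/a = (17/6)/12 = 17/72.
Numerically: ≈ 0.23611.
(Since a = 12 > μ = 2.83333, the bound 17/72 is < 1 and informative.)

P[X ≥ 12] ≤ 17/72 ≈ 0.23611.


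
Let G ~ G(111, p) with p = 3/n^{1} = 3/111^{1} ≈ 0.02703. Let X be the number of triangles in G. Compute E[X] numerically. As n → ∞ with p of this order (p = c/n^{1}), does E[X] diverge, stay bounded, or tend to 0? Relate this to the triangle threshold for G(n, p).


Number of potential triangles: C(111, 3) = 221815.
Each occurs with probability p³ ≈ (0.02703)³ ≈ 1.974217e-05.
By linearity: E[X] = C(111, 3)·p³ ≈ 221815 · 1.974217e-05 ≈ 4.3791.
Here α = 1, so p = 3/n is exactly at the triangle threshold p ~ 1/n. Asymptotically E[X] → c³/6 = 3³/6 = 9/2 ≈ 4.5000, a bounded constant. In this regime the triangle count is asymptotically Poisson(c³/6).

E[X] ≈ 4.3791; in regime p = Θ(1/n^{1}) E[X] stays bounded (at the triangle threshold p ~ 1/n).


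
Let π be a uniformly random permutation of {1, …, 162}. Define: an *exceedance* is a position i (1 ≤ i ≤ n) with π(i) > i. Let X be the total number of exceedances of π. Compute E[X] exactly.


Write X = Σ_{i=1}^{162} X_i, where X_i = 1_{π(i) > i}.
For each fixed i, π(i) is uniform over {1, …, 162} (marginal of a uniform permutation), so P[π(i) > i] = (n − i)/n. Summing: Σ_{i=1}^{162} (n − i)/n = (0 + 1 + … + 161)/162 = 162(162 − 1)/(2·162) = (162 − 1)/2.
Hence E[X] = Σ_{i=1}^{162} (162 − i)/162 = 161/2 ≈ 80.50000.

E[X] = 161/2 = 80.50000.


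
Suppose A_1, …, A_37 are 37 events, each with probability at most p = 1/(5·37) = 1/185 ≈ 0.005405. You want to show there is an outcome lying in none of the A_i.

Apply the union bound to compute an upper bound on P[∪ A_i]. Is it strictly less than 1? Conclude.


Union bound: P[∪_{i=1}^{37} A_i] ≤ Σ_i P[A_i] ≤ 37·p = 37·(1/185) = 1/5.
Numerically: 1/5 ≈ 0.200000.
Is 1/5 < 1? YES.
Since P[∪ A_i] ≤ 1/5 < 1, the complement has P[∩ A_i^c] ≥ 1 − 1/5 = 4/5 > 0, so some outcome avoids every A_i.

37·p = 1/5 ≈ 0.200000; existence CERTIFIED by the union bound.


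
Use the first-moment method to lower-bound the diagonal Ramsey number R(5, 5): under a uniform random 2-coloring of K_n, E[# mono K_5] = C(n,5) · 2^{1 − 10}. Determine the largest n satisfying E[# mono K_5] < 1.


We need C(n, 5) · 2^{1 − 10} < 1, i.e. C(n, 5) < 2^{10 − 1} = 512.
Check values of n near the boundary:
  n = 6: C(6, 5) = 6; 6 < 512? YES
  n = 7: C(7, 5) = 21; 21 < 512? YES
  n = 8: C(8, 5) = 56; 56 < 512? YES
  n = 9: C(9, 5) = 126; 126 < 512? YES
  n = 10: C(10, 5) = 252; 252 < 512? YES
  n = 11: C(11, 5) = 462; 462 < 512? YES
  n = 12: C(12, 5) = 792; 792 < 512? NO
  n = 13: C(13, 5) = 1287; 1287 < 512? NO
  n = 14: C(14, 5) = 2002; 2002 < 512? NO
The largest n with C(n, 5) < 512 is n = 11 (where E[X] = 231/256 ≈ 0.902). Hence R(5, 5) > 11, i.e. R(5, 5) ≥ 12.

Largest n = 11; hence R(5, 5) > 11.


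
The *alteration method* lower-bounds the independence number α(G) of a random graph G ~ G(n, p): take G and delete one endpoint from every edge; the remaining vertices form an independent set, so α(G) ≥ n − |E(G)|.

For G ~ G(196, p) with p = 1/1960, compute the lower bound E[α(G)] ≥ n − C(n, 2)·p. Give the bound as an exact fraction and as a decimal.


E[|E(G)|] = C(196, 2)·p = 19110 · (1/1960) = 39/4.
E[α(G)] ≥ n − E[|E(G)|] = 196 − 39/4 = 745/4.
Numerically: ≈ 186.25000.
(This is only a lower bound; the true E[α(G)] may be larger.)

E[α(G)] ≥ 745/4 ≈ 186.25000.


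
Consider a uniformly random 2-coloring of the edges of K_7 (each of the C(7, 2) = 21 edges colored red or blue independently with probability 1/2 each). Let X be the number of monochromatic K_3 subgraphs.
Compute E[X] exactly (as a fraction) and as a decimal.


Let X = Σ_S X_S over the C(7, 3) = 35 subsets S of size 3, where X_S = 1 if the K_3 on S is monochromatic.
For a fixed S, the K_3 on S has C(3, 2) = 3 edges. P[all 3 edges red] = (1/2)^3, and likewise for blue, so P[monochromatic] = 2·(1/2)^3 = 2^{1 − 3} = 1/4.
By linearity of expectation: E[X] = C(7, 3) · 2^{1 − 3} = 35 · 1/4 = 35/4.
Numerically: E[X] ≈ 8.75000.

E[X] = C(7,3)·2^(1−C(3,2)) = 35/4 ≈ 8.75000.


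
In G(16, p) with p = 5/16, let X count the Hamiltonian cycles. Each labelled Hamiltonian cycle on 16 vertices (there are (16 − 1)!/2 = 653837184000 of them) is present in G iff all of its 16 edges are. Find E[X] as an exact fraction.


K_16 has (16 − 1)!/2 = 653837184000 labelled Hamiltonian cycles.
For each such Hamiltonian cycle H, let X_H = 1 if all 16 edges of H are present in G. Then P[X_H = 1] = p^{16} = (5/16)^{16} = 152587890625/18446744073709551616.
By linearity of expectation: E[X] = Σ_H E[X_H] = 653837184000 · p^{16} = 653837184000 · 152587890625/18446744073709551616 = 97429332733154296875/18014398509481984.
Numerically: E[X] ≈ 5408.4.

E[X] = 653837184000 · (5/16)^{16} = 97429332733154296875/18014398509481984 ≈ 5408.4.


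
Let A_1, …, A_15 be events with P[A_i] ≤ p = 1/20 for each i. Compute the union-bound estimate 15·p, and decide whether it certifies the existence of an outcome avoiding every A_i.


Union bound: P[∪_{i=1}^{15} A_i] ≤ Σ_i P[A_i] ≤ 15·p = 15·(1/20) = 3/4.
Numerically: 3/4 ≈ 0.75000.
Is 3/4 < 1? YES.
Since P[∪ A_i] ≤ 3/4 < 1, the complement has P[∩ A_i^c] ≥ 1 − 3/4 = 1/4 > 0, so some outcome avoids every A_i.

15·p = 3/4 ≈ 0.75000; existence CERTIFIED by the union bound.


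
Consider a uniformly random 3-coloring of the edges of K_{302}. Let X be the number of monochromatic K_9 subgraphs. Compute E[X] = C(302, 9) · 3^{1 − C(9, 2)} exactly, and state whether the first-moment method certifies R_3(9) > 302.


E[X] = C(302, 9) · 3^{1 − 36} = 51054804739588650 · 3^{−35} = 51054804739588650/50031545098999707.
As a reduced fraction: E[X] = 17018268246529550/16677181699666569 ≈ 1.0205.
Is E[X] < 1? NO.
Since E[X] ≥ 1, the first-moment bound is inconclusive at n = 302; it does NOT by itself certify R_3(9) > 302.

E[X] = 17018268246529550/16677181699666569 ≈ 1.0205; E[X] ≥ 1; first-moment method inconclusive here.


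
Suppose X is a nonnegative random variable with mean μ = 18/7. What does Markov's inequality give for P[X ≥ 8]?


μ = E[X] = 18/7, a = 8.
Markov: P[X ≥ 8] ≤ μ/a = (18/7)/8 = 9/28.
Numerically: ≈ 0.321429.
(Since a = 8 > μ = 2.571429, the bound 9/28 is < 1 and informative.)

P[X ≥ 8] ≤ 9/28 ≈ 0.321429.


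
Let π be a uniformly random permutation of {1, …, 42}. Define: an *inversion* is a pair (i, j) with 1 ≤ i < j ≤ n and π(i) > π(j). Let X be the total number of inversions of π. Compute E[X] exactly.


Write X = Σ X_I over the C(42, 2) = 861 pairs i < j, with X_I the indicator of one inversion.
There are 861 indicators.
For each fixed pair i < j, the values π(i) and π(j) are two distinct elements of {1, …, 42} in uniformly random order; by symmetry P[π(i) > π(j)] = 1/2.
By linearity: E[X] = 861 · (1/2) = C(42, 2) · (1/2) = 861/2 = 861/2 ≈ 430.500.

E[X] = 861/2 = 430.500.


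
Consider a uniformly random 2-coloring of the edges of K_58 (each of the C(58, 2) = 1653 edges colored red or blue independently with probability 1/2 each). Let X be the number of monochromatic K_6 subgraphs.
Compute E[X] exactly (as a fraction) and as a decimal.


Let X = Σ_S X_S over the C(58, 6) = 40475358 subsets S of size 6, where X_S = 1 if the K_6 on S is monochromatic.
For a fixed S, the K_6 on S has C(6, 2) = 15 edges. P[all 15 edges red] = (1/2)^15, and likewise for blue, so P[monochromatic] = 2·(1/2)^15 = 2^{1 − 15} = 1/16384.
Summing: E[X] = C(58, 6) · 2^{1 − 15} = 40475358 · 1/16384 = 20237679/8192.
Numerically: E[X] ≈ 2470.419800.

E[X] = C(58,6)·2^(1−C(6,2)) = 20237679/8192 ≈ 2470.419800.


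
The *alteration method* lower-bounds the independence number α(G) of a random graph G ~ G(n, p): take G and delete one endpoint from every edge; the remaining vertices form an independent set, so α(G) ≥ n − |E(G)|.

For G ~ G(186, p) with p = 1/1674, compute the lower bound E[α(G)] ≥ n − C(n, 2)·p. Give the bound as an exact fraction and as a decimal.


E[|E(G)|] = C(186, 2)·p = 17205 · (1/1674) = 185/18.
E[α(G)] ≥ n − E[|E(G)|] = 186 − 185/18 = 3163/18.
Numerically: ≈ 175.7222.
(This is only a lower bound; the true E[α(G)] may be larger.)

E[α(G)] ≥ 3163/18 ≈ 175.7222.


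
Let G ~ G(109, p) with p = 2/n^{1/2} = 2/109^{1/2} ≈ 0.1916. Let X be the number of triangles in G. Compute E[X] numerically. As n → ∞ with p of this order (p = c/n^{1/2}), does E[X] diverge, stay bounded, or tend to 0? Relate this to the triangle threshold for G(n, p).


Number of potential triangles: C(109, 3) = 209934.
Each occurs with probability p³ ≈ (0.1916)³ ≈ 7.029918e-03.
By linearity: E[X] = C(109, 3)·p³ ≈ 209934 · 7.029918e-03 ≈ 1475.8187.
Since α = 1/2 < 1, p = c/n^{1/2} ≫ 1/n is above the triangle threshold p ~ 1/n. Asymptotically E[X] ~ (c³/6)·n^{3(1−α)} = (2³/6)·n^{1.5} → ∞; triangles are abundant w.h.p.

E[X] ≈ 1475.8187; in regime p = Θ(1/n^{1/2}) E[X] diverges (above the triangle threshold p ~ 1/n).


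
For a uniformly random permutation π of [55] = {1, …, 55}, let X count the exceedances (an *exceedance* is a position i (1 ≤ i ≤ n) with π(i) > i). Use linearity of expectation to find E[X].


Write X = Σ_{i=1}^{55} X_i, where X_i = 1_{π(i) > i}.
For each fixed i, π(i) is uniform over {1, …, 55} (marginal of a uniform permutation), so P[π(i) > i] = (n − i)/n. Summing: Σ_{i=1}^{55} (n − i)/n = (0 + 1 + … + 54)/55 = 55(55 − 1)/(2·55) = (55 − 1)/2.
Hence E[X] = Σ_{i=1}^{55} (55 − i)/55 = 27 ≈ 27.0000.

E[X] = 27 = 27.0000.


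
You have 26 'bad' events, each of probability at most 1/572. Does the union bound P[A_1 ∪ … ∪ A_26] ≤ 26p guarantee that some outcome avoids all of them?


Union bound: P[∪_{i=1}^{26} A_i] ≤ Σ_i P[A_i] ≤ 26·p = 26·(1/572) = 1/22.
Numerically: 1/22 ≈ 0.0455.
Is 1/22 < 1? YES.
Since P[∪ A_i] ≤ 1/22 < 1, the complement has P[∩ A_i^c] ≥ 1 − 1/22 = 21/22 > 0, so some outcome avoids every A_i.

26·p = 1/22 ≈ 0.0455; existence CERTIFIED by the union bound.


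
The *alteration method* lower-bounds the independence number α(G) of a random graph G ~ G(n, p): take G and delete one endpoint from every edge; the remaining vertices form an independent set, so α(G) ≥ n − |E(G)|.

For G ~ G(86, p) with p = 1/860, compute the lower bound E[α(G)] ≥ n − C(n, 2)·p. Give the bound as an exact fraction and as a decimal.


E[|E(G)|] = C(86, 2)·p = 3655 · (1/860) = 17/4.
E[α(G)] ≥ n − E[|E(G)|] = 86 − 17/4 = 327/4.
Numerically: ≈ 81.7500.
(This is only a lower bound; the true E[α(G)] may be larger.)

E[α(G)] ≥ 327/4 ≈ 81.7500.


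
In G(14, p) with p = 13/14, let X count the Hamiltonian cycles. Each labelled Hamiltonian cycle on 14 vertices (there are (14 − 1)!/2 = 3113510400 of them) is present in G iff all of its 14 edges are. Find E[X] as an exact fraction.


K_14 has (14 − 1)!/2 = 3113510400 labelled Hamiltonian cycles.
For each such Hamiltonian cycle H, let X_H = 1 if all 14 edges of H are present in G. Then P[X_H = 1] = p^{14} = (13/14)^{14} = 3937376385699289/11112006825558016.
By linearity: E[X] = Σ_H E[X_H] = 3113510400 · p^{14} = 3113510400 · 3937376385699289/11112006825558016 = 3420497300666614836525/3100448333024.
Numerically: E[X] ≈ 1.1032e+09.

E[X] = 3113510400 · (13/14)^{14} = 3420497300666614836525/3100448333024 ≈ 1.1032e+09.


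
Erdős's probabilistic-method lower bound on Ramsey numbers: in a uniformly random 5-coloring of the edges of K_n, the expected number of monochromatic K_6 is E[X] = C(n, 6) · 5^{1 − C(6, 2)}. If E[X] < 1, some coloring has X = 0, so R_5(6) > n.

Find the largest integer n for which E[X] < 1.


We need C(n, 6) · 5^{1 − 15} < 1, i.e. C(n, 6) < 5^{15 − 1} = 6103515625.
Check values of n near the boundary:
  n = 125: C(125, 6) = 4690625500; 4690625500 < 6103515625? YES
  n = 126: C(126, 6) = 4925156775; 4925156775 < 6103515625? YES
  n = 127: C(127, 6) = 5169379425; 5169379425 < 6103515625? YES
  n = 128: C(128, 6) = 5423611200; 5423611200 < 6103515625? YES
  n = 129: C(129, 6) = 5688177600; 5688177600 < 6103515625? YES
  n = 130: C(130, 6) = 5963412000; 5963412000 < 6103515625? YES
  n = 131: C(131, 6) = 6249655776; 6249655776 < 6103515625? NO
The largest n with C(n, 6) < 6103515625 is n = 130 (where E[X] = 47707296/48828125 ≈ 0.97705). Hence R_5(6) > 130, i.e. R_5(6) ≥ 131.

Largest n = 130; hence R_5(6) > 130.


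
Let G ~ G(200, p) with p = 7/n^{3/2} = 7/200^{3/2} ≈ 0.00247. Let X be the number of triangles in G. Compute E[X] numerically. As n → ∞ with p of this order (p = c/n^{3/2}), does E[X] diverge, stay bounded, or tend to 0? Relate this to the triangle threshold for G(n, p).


Number of potential triangles: C(200, 3) = 1313400.
Each occurs with probability p³ ≈ (0.00247)³ ≈ 1.51586e-08.
By linearity: E[X] = C(200, 3)·p³ ≈ 1313400 · 1.51586e-08 ≈ 0.020.
Since α = 3/2 > 1, p = c/n^{3/2} = o(1/n) is below the triangle threshold p ~ 1/n. Asymptotically E[X] ~ (c³/6)·n^{3(1−α)} = (7³/6)·n^{-1.5} → 0, so by Markov's inequality G has no triangles w.h.p.

E[X] ≈ 0.020; in regime p = Θ(1/n^{3/2}) E[X] tends to 0 (below the triangle threshold p ~ 1/n).


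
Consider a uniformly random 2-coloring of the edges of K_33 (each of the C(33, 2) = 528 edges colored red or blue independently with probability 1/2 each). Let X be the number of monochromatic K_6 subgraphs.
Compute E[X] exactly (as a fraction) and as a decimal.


Let X = Σ_S X_S over the C(33, 6) = 1107568 subsets S of size 6, where X_S = 1 if the K_6 on S is monochromatic.
For a fixed S, the K_6 on S has C(6, 2) = 15 edges. P[all 15 edges red] = (1/2)^15, and likewise for blue, so P[monochromatic] = 2·(1/2)^15 = 2^{1 − 15} = 1/16384.
Summing: E[X] = C(33, 6) · 2^{1 − 15} = 1107568 · 1/16384 = 69223/1024.
Numerically: E[X] ≈ 67.6006.

E[X] = C(33,6)·2^(1−C(6,2)) = 69223/1024 ≈ 67.6006.


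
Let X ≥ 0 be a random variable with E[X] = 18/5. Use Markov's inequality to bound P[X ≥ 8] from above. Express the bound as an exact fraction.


μ = E[X] = 18/5, a = 8.
Markov: P[X ≥ 8] ≤ μ/a = (18/5)/8 = 9/20.
Numerically: ≈ 0.45000.
(Since a = 8 > μ = 3.60000, the bound 9/20 is < 1 and informative.)

P[X ≥ 8] ≤ 9/20 ≈ 0.45000.


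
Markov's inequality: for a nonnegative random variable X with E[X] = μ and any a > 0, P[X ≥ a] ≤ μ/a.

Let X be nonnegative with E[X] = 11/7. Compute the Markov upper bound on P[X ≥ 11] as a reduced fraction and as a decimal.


μ = E[X] = 11/7, a = 11.
Markov: P[X ≥ 11] ≤ μ/a = (11/7)/11 = 1/7.
Numerically: ≈ 0.142857.
(Since a = 11 > μ = 1.571429, the bound 1/7 is < 1 and informative.)

P[X ≥ 11] ≤ 1/7 ≈ 0.142857.


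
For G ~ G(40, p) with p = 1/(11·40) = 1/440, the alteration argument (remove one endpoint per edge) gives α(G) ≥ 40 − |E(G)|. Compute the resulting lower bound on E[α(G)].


E[|E(G)|] = C(40, 2)·p = 780 · (1/440) = 39/22.
E[α(G)] ≥ n − E[|E(G)|] = 40 − 39/22 = 841/22.
Numerically: ≈ 38.227273.
(This is only a lower bound; the true E[α(G)] may be larger.)

E[α(G)] ≥ 841/22 ≈ 38.227273.


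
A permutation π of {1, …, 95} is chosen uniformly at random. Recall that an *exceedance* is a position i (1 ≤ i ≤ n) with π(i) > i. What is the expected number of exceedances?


Write X = Σ_{i=1}^{95} X_i, where X_i = 1_{π(i) > i}.
For each fixed i, π(i) is uniform over {1, …, 95} (marginal of a uniform permutation), so P[π(i) > i] = (n − i)/n. Summing: Σ_{i=1}^{95} (n − i)/n = (0 + 1 + … + 94)/95 = 95(95 − 1)/(2·95) = (95 − 1)/2.
Hence E[X] = Σ_{i=1}^{95} (95 − i)/95 = 47 ≈ 47.000.

E[X] = 47 = 47.000.
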